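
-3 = -3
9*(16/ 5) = 144/ 5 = 28.80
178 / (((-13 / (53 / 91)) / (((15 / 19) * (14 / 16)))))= -70755 / 12844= -5.51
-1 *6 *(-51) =306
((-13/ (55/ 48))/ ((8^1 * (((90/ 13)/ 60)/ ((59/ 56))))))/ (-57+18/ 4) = 9971/ 40425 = 0.25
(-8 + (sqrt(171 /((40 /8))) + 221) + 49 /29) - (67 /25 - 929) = 3 * sqrt(95) /5 + 827232 /725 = 1146.86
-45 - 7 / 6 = -277 / 6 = -46.17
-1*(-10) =10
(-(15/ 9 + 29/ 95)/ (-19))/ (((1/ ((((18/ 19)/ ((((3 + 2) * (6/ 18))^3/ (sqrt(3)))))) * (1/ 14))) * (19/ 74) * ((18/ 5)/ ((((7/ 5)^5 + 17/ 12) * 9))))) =3764722509 * sqrt(3)/ 37510156250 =0.17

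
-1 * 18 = -18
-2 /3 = -0.67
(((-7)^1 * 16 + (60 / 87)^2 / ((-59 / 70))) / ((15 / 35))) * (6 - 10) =52129728 / 49619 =1050.60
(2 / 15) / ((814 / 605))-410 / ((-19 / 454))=20661749 / 2109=9796.94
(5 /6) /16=0.05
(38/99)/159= 0.00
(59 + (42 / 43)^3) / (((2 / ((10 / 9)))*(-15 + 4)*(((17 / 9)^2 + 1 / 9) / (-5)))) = 1072125225 / 260623946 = 4.11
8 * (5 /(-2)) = -20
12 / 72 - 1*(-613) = 3679 / 6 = 613.17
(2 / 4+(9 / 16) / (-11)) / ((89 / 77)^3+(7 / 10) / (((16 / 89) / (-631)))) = -32787370 / 179356262189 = -0.00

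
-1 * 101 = -101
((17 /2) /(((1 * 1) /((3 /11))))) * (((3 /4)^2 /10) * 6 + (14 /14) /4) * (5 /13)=0.52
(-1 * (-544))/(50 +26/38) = 10336/963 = 10.73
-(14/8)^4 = -2401/256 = -9.38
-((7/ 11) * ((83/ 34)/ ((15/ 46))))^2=-178569769/ 7868025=-22.70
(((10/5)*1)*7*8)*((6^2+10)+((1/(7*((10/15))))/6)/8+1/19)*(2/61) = 196019/1159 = 169.13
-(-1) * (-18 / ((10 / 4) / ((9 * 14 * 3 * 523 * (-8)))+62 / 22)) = -626294592 / 98056169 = -6.39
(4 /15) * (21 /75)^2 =196 /9375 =0.02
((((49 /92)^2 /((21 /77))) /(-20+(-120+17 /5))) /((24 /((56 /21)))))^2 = 17438523025 /24362409849221376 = 0.00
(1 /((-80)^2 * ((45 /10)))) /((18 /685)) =137 /103680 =0.00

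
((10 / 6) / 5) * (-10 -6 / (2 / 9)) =-37 / 3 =-12.33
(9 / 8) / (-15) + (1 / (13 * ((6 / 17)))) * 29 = 9743 / 1560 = 6.25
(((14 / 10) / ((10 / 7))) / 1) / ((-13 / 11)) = -539 / 650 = -0.83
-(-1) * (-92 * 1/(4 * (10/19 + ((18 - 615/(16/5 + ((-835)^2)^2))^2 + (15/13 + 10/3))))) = -11187559217127132993271689987/160037302657913425565532154816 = -0.07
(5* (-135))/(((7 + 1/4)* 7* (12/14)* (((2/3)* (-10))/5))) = 675/58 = 11.64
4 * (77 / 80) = 77 / 20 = 3.85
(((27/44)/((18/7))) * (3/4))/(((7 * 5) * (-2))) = -9/3520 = -0.00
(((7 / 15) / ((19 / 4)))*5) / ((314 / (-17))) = -238 / 8949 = -0.03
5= 5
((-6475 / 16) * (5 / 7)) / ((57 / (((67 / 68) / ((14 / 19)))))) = -309875 / 45696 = -6.78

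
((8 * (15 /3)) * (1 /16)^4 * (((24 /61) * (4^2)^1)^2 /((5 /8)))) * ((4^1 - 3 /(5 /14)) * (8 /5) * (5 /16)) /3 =-528 /18605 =-0.03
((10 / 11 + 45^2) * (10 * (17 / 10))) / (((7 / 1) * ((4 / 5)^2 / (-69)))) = -653507625 / 1232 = -530444.50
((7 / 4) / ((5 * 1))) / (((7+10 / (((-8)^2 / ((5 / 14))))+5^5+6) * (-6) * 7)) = -56 / 21087735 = -0.00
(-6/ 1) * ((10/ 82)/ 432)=-5/ 2952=-0.00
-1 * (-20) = 20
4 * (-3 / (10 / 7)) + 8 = -2 / 5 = -0.40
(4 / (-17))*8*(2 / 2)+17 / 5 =129 / 85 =1.52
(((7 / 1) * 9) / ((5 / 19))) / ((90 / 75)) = 199.50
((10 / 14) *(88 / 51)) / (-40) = -11 / 357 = -0.03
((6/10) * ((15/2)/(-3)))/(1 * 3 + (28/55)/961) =-158565/317186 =-0.50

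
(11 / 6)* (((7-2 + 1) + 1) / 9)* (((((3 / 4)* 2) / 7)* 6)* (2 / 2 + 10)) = 121 / 6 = 20.17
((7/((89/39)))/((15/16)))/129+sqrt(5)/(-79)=1456/57405-sqrt(5)/79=-0.00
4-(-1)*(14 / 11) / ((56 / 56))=58 / 11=5.27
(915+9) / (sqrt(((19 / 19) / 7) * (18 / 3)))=154 * sqrt(42)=998.03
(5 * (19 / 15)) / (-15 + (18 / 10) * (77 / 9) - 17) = -95 / 249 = -0.38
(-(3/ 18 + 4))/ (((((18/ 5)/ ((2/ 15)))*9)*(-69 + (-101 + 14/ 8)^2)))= -40/ 22818429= -0.00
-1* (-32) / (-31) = -32 / 31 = -1.03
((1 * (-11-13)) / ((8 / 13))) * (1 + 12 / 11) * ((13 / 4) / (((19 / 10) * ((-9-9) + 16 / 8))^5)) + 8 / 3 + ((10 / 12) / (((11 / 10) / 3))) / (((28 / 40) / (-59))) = -1287390350869457 / 6815492210688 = -188.89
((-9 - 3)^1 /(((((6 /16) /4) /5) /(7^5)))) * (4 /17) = -43025920 /17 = -2530936.47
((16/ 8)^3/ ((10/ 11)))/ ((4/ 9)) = 99/ 5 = 19.80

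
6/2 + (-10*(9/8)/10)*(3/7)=141/56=2.52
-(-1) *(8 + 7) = 15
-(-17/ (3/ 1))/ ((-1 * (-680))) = 1/ 120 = 0.01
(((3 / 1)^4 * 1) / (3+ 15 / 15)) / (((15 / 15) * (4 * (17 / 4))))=81 / 68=1.19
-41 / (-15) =41 / 15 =2.73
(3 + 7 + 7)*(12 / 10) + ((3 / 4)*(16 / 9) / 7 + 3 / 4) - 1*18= 1403 / 420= 3.34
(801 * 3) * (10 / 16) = 12015 / 8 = 1501.88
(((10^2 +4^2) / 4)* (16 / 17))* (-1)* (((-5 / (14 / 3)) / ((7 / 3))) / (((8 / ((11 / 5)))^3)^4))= 819129806324181 / 349385523200000000000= 0.00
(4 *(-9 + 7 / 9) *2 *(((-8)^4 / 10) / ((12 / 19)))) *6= -11517952 / 45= -255954.49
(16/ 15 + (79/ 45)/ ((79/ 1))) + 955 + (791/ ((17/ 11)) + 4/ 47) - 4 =52638031/ 35955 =1464.00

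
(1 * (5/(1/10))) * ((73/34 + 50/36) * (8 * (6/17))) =432800/867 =499.19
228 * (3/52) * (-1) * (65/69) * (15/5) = -855/23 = -37.17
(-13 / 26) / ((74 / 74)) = -1 / 2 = -0.50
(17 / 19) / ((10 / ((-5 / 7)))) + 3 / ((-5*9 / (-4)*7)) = -103 / 3990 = -0.03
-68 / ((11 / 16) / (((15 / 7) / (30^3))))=-136 / 17325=-0.01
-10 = -10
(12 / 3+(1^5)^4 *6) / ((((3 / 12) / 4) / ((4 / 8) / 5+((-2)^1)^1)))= -304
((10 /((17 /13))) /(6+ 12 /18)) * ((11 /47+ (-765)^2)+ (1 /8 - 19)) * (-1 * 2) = -8581466049 /6392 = -1342532.24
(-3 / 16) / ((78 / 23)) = -23 / 416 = -0.06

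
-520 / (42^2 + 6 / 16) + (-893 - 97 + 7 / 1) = -2775841 / 2823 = -983.29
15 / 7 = 2.14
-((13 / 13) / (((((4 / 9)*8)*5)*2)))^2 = -81 / 102400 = -0.00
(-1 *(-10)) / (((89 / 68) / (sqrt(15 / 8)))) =170 *sqrt(30) / 89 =10.46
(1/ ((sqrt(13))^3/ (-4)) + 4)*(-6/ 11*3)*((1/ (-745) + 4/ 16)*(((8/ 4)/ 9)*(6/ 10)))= -8892/ 40975 + 684*sqrt(13)/ 532675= -0.21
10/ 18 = 5/ 9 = 0.56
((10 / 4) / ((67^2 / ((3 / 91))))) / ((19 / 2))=15 / 7761481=0.00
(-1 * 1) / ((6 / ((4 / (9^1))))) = -2 / 27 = -0.07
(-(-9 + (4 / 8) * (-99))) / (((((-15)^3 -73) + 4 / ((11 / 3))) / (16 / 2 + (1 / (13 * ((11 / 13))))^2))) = -113373 / 834152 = -0.14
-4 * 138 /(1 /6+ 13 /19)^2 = -7173792 /9409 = -762.44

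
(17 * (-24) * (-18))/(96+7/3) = 22032/295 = 74.68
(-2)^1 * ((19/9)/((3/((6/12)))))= -19/27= -0.70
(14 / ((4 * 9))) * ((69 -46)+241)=308 / 3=102.67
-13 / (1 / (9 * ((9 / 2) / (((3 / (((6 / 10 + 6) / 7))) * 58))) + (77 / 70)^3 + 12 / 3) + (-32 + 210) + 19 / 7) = -102533613 / 1426750895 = -0.07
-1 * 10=-10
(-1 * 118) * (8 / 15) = -944 / 15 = -62.93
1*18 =18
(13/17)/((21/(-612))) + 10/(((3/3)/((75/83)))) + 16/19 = -136966/11039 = -12.41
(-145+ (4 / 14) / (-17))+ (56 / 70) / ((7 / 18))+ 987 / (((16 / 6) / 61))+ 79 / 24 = 160207013 / 7140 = 22437.96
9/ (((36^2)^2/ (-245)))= -245/ 186624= -0.00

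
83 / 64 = 1.30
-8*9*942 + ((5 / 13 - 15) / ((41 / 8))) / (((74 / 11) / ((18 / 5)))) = -1337587200 / 19721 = -67825.53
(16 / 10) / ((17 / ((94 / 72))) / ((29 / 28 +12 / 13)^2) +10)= 95573372 / 800052455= 0.12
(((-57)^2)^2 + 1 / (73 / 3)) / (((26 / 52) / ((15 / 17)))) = 23117642280 / 1241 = 18628237.13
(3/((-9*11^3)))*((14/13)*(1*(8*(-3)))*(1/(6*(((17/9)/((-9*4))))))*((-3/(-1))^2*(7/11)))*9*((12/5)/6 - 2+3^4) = -1361398752/16178305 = -84.15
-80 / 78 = -40 / 39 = -1.03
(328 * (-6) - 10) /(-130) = 989 /65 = 15.22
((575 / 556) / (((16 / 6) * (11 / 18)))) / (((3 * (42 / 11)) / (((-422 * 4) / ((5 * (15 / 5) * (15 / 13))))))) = -63089 / 11676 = -5.40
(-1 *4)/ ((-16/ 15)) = 15/ 4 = 3.75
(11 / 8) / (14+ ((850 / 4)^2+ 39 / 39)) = 11 / 361370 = 0.00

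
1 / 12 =0.08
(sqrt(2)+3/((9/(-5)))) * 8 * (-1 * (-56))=-2240/3+448 * sqrt(2)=-113.10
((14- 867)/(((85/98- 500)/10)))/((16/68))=710549/9783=72.63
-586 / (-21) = 586 / 21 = 27.90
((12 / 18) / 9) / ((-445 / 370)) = -148 / 2403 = -0.06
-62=-62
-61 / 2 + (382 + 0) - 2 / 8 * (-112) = 759 / 2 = 379.50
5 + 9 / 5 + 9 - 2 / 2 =74 / 5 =14.80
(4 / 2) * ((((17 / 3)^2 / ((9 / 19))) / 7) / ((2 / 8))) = 43928 / 567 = 77.47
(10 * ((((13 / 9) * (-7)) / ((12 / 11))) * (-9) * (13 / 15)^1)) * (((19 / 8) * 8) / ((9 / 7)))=1730729 / 162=10683.51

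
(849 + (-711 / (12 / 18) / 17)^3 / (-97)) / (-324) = -10.48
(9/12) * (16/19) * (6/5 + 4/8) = 102/95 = 1.07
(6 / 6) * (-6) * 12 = -72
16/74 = 8/37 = 0.22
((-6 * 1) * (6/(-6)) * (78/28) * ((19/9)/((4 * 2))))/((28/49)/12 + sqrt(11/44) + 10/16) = 741/197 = 3.76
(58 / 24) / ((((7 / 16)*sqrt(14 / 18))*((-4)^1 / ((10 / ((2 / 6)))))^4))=1468125*sqrt(7) / 196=19817.82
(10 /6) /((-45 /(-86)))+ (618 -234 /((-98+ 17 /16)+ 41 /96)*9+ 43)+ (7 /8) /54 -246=587060909 /1334160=440.02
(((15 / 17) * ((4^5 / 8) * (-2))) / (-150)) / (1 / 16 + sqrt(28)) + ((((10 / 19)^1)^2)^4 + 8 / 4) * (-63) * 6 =-757.94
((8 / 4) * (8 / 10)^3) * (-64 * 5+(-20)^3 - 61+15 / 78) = -13945664 / 1625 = -8581.95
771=771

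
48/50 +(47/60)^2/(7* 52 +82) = 308717/321120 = 0.96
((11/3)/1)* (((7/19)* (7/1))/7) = 77/57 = 1.35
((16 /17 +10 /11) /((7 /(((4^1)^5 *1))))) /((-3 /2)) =-180.45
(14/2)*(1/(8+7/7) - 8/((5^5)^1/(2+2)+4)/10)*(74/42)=63973/47115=1.36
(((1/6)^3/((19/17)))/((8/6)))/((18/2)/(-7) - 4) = -119/202464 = -0.00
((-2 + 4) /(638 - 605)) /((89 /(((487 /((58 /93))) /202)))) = 15097 /5734982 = 0.00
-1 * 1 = -1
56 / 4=14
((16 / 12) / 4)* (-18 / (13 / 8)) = -48 / 13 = -3.69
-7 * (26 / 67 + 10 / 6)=-2891 / 201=-14.38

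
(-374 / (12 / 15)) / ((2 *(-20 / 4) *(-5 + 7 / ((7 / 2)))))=-187 / 12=-15.58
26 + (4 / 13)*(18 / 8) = 347 / 13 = 26.69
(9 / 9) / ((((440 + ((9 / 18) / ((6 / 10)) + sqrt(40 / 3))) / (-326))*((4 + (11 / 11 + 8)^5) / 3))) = -3104172 / 82621583777 + 23472*sqrt(30) / 413107918885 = -0.00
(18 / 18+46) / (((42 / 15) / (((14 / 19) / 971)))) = 235 / 18449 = 0.01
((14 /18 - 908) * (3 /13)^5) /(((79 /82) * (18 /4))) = -4017180 /29332147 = -0.14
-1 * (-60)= 60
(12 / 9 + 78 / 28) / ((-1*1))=-173 / 42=-4.12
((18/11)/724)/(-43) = -9/171226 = -0.00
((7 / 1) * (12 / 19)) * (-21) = -1764 / 19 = -92.84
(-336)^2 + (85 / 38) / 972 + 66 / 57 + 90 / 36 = 4170061849 / 36936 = 112899.66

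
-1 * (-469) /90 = 469 /90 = 5.21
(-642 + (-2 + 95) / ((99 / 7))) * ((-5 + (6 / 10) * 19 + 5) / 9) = -804.87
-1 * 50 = -50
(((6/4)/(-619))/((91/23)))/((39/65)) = -115/112658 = -0.00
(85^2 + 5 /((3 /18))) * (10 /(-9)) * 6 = -145100 /3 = -48366.67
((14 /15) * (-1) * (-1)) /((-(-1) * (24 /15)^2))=35 /96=0.36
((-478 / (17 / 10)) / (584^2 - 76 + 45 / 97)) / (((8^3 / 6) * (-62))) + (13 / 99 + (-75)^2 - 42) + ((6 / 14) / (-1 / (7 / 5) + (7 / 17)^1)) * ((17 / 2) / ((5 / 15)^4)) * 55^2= -43365082228495977923 / 14725354267008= -2944926.24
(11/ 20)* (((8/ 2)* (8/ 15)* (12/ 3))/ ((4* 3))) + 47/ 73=16999/ 16425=1.03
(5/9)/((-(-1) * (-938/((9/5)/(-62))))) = 1/58156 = 0.00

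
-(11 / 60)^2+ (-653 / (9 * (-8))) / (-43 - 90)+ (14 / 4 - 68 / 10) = -1628783 / 478800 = -3.40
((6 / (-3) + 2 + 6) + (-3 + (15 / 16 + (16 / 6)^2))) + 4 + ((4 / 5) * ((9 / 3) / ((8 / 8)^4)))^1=12563 / 720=17.45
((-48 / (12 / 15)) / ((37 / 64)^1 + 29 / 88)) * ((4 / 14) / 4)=-7040 / 1491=-4.72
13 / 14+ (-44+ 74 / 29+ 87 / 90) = -120439 / 3045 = -39.55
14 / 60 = 7 / 30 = 0.23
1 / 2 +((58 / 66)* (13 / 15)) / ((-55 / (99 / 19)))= 4471 / 10450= 0.43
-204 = -204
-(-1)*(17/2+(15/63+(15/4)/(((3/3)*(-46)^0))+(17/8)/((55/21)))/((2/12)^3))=804791/770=1045.18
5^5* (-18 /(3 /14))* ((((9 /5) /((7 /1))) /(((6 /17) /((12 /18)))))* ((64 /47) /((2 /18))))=-1562553.19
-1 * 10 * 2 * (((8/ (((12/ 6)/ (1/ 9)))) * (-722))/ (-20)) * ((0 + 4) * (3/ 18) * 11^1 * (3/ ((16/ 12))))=-5294.67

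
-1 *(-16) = 16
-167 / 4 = -41.75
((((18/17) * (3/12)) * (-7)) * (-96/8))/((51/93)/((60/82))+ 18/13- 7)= -4570020/1000093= -4.57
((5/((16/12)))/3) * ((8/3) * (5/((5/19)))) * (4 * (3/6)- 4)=-380/3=-126.67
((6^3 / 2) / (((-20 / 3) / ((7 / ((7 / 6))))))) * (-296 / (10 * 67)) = 71928 / 1675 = 42.94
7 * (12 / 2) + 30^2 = 942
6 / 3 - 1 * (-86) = 88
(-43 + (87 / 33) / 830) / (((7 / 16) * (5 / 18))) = -56528784 / 159775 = -353.80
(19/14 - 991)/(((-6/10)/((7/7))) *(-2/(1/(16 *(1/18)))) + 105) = -207825/22274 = -9.33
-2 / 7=-0.29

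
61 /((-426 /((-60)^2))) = -515.49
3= 3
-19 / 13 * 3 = -4.38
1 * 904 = 904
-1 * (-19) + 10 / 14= 138 / 7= 19.71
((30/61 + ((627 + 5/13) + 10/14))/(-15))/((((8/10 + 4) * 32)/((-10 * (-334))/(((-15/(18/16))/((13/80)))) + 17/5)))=20827673483/2046320640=10.18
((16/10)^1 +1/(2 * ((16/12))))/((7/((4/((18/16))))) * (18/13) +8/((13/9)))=2054/8595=0.24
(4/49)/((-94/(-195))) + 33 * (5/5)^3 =76389/2303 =33.17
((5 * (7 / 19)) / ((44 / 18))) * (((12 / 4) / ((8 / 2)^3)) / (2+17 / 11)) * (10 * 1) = 1575 / 15808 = 0.10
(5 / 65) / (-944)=-1 / 12272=-0.00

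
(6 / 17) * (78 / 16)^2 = 4563 / 544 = 8.39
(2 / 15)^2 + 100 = 22504 / 225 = 100.02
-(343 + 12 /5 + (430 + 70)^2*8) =-10001727 /5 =-2000345.40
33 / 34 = 0.97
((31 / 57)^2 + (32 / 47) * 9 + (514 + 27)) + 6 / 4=167644513 / 305406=548.92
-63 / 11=-5.73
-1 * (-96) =96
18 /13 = 1.38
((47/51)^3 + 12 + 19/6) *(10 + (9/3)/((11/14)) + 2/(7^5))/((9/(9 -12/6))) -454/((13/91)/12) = -44335616999995/1167815187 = -37964.58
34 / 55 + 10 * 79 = 43484 / 55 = 790.62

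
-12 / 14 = -0.86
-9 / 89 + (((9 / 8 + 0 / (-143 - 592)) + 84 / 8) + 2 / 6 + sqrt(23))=16.65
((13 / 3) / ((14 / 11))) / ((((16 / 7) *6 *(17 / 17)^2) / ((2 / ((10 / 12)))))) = 143 / 240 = 0.60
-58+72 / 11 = -566 / 11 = -51.45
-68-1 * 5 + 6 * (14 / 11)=-719 / 11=-65.36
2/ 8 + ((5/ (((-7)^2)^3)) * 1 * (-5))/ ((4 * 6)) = 705869/ 2823576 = 0.25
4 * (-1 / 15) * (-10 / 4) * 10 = 20 / 3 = 6.67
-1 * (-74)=74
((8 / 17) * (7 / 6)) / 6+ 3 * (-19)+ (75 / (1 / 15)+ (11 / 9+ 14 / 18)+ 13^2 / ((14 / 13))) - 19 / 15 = 13127819 / 10710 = 1225.75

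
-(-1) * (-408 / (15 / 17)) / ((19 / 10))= -243.37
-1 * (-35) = 35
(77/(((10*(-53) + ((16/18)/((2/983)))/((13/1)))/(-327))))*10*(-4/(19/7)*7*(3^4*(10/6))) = -389748258900/551741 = -706397.13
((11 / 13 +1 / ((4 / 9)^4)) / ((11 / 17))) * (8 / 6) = 1497853 / 27456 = 54.55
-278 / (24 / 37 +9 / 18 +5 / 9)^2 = -123308568 / 1288225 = -95.72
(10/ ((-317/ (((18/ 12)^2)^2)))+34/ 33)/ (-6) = -72859/ 502128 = -0.15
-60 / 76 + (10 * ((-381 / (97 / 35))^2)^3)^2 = 60071688771017812059231354814192935959801315737761885 / 13183004858913322005605779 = 4556752380349917780191207000.00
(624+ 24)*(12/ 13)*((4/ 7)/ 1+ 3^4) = 4440096/ 91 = 48792.26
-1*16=-16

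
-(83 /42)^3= -571787 /74088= -7.72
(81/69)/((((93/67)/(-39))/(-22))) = 517374/713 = 725.63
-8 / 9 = -0.89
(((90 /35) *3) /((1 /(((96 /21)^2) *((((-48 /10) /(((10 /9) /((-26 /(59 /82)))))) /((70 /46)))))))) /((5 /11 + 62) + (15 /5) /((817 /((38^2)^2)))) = 15390443667456 /7183474767875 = 2.14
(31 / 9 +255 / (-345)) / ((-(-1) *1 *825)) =112 / 34155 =0.00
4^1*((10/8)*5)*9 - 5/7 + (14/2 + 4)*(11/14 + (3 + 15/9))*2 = 7229/21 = 344.24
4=4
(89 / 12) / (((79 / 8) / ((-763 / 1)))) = -135814 / 237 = -573.05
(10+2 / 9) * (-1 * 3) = -92 / 3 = -30.67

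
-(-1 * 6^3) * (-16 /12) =-288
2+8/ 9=26/ 9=2.89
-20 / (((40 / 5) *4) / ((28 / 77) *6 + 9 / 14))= -2175 / 1232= -1.77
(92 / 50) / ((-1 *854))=-23 / 10675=-0.00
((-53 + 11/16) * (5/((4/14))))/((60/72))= -17577/16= -1098.56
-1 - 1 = -2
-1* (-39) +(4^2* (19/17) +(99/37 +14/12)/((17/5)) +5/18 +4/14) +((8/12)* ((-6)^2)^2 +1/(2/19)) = 73870747/79254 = 932.08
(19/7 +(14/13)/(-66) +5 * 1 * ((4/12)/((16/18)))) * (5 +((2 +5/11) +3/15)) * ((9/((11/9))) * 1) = 1248789987/4844840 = 257.76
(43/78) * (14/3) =301/117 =2.57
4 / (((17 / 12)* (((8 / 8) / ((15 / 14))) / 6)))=2160 / 119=18.15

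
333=333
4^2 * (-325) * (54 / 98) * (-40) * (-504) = -404352000 / 7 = -57764571.43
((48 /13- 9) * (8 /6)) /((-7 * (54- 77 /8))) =736 /32305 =0.02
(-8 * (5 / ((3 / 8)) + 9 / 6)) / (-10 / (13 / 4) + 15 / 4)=-18512 / 105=-176.30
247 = 247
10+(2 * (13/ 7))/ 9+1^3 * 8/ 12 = 698/ 63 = 11.08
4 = 4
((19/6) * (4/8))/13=19/156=0.12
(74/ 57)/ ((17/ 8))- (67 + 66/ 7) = -514271/ 6783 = -75.82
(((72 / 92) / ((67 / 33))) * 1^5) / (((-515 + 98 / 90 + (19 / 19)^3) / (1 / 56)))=-13365 / 995898988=-0.00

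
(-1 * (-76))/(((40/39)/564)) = 208962/5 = 41792.40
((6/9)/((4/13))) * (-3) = -13/2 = -6.50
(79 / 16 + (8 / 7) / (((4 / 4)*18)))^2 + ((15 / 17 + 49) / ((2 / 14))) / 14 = 862809713 / 17273088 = 49.95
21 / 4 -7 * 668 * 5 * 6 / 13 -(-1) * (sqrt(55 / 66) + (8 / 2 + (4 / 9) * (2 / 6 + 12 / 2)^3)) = -134808605 / 12636 + sqrt(30) / 6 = -10667.70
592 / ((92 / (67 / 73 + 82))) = 533.56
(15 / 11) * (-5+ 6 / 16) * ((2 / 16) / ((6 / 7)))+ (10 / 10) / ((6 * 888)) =-431147 / 468864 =-0.92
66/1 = 66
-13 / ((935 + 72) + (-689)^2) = -13 / 475728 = -0.00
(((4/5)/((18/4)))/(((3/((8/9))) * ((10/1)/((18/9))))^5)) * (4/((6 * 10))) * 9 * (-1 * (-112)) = 29360128/3363025078125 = 0.00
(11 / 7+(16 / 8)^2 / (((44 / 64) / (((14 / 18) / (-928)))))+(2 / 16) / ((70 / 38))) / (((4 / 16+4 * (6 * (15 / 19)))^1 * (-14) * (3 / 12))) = -24963511 / 1026253305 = -0.02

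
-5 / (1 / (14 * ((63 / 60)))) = -147 / 2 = -73.50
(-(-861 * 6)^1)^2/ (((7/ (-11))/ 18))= -754876584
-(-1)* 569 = 569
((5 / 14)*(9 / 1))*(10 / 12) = 75 / 28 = 2.68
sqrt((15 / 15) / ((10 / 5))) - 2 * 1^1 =-2+ sqrt(2) / 2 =-1.29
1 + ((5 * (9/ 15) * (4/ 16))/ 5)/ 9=61/ 60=1.02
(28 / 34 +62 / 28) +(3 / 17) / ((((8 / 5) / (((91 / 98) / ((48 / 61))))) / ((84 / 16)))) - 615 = -611.28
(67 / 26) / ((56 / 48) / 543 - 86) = -109143 / 3642353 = -0.03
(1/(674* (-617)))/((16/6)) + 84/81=93152111/89825328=1.04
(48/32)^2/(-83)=-9/332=-0.03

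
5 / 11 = 0.45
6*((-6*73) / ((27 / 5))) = -1460 / 3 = -486.67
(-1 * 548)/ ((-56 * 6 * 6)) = 137/ 504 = 0.27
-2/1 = -2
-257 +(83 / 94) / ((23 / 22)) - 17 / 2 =-264.66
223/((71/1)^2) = 223/5041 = 0.04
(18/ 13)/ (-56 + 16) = -9/ 260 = -0.03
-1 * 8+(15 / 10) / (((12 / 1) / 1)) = -63 / 8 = -7.88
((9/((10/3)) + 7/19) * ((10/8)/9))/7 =583/9576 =0.06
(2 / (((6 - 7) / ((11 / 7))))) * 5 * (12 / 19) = -1320 / 133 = -9.92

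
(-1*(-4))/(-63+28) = -4/35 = -0.11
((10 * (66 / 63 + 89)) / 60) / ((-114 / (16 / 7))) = -0.30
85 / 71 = 1.20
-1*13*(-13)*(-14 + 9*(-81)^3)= -808324127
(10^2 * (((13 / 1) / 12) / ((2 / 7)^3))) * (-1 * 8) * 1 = -111475 / 3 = -37158.33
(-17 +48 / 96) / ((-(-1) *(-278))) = 33 / 556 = 0.06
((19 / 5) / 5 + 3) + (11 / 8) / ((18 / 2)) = 7043 / 1800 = 3.91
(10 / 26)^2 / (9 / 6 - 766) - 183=-47287433 / 258401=-183.00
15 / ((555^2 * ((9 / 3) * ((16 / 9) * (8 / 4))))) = 1 / 219040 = 0.00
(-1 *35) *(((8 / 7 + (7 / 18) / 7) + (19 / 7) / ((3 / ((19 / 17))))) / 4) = -23665 / 1224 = -19.33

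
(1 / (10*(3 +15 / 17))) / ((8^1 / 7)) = 119 / 5280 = 0.02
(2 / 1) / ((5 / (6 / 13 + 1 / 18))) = 121 / 585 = 0.21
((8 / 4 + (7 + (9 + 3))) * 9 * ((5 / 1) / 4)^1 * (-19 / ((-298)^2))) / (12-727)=3591 / 50795888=0.00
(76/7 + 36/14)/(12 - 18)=-47/21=-2.24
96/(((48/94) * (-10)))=-18.80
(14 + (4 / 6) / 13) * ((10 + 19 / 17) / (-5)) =-31.24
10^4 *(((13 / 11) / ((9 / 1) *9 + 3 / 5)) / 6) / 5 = 8125 / 1683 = 4.83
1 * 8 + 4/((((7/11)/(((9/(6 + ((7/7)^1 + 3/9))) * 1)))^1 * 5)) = 334/35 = 9.54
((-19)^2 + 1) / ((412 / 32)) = 2896 / 103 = 28.12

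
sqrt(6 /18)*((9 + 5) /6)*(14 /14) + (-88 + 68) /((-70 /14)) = 7*sqrt(3) /9 + 4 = 5.35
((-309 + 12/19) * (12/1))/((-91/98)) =3985.07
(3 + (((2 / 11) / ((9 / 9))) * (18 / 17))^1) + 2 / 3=2165 / 561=3.86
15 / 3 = 5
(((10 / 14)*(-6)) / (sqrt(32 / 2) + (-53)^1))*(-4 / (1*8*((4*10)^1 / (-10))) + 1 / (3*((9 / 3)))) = 85 / 4116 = 0.02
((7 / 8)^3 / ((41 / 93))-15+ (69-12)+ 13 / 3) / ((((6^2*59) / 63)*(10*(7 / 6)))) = 602717 / 4954112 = 0.12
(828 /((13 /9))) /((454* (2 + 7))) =414 /2951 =0.14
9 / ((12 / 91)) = 273 / 4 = 68.25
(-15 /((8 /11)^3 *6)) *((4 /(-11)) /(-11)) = -55 /256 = -0.21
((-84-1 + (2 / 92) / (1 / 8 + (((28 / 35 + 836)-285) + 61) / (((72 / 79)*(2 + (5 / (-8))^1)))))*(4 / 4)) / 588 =-3786721585 / 26195217132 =-0.14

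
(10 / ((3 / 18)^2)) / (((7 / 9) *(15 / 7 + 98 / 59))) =191160 / 1571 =121.68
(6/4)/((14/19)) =57/28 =2.04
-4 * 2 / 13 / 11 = -8 / 143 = -0.06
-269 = -269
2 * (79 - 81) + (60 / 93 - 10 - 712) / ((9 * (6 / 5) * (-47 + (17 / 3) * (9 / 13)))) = -76541 / 31248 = -2.45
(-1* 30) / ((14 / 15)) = -225 / 7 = -32.14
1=1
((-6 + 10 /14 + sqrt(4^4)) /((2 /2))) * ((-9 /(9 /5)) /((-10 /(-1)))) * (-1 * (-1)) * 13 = -975 /14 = -69.64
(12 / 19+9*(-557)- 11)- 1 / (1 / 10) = -95634 / 19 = -5033.37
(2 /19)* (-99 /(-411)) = 66 /2603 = 0.03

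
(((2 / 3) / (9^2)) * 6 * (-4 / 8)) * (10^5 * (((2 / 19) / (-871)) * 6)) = 800000 / 446823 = 1.79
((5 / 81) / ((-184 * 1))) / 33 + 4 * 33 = 64921819 / 491832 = 132.00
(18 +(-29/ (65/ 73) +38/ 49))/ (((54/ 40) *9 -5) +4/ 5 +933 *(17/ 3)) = -175732/ 67457663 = -0.00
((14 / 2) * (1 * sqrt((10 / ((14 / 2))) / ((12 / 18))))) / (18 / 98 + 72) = 49 * sqrt(105) / 3537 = 0.14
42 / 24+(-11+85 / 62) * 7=-8141 / 124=-65.65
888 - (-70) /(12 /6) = 923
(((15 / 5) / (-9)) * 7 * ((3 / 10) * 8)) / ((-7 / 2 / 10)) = 16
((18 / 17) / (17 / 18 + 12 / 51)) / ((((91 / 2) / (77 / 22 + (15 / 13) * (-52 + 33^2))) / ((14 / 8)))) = 2527281 / 61009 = 41.42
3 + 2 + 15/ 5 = 8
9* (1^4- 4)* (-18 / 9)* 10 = 540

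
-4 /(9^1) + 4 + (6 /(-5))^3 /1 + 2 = 4306 /1125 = 3.83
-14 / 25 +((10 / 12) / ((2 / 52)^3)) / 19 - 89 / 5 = 1072337 / 1425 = 752.52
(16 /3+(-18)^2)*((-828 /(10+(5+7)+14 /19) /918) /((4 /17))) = -107939 /1944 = -55.52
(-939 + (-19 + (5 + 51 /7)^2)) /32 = -19773 /784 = -25.22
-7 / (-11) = 7 / 11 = 0.64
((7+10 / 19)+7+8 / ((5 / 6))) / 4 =573 / 95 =6.03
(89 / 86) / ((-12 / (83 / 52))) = -7387 / 53664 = -0.14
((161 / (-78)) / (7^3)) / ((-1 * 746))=23 / 2851212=0.00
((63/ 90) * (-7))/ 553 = -7/ 790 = -0.01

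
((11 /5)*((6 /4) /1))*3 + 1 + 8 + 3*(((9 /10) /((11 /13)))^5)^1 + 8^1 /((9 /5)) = 3975642479639 /144945900000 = 27.43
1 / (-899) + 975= 876524 / 899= 975.00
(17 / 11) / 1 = 17 / 11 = 1.55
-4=-4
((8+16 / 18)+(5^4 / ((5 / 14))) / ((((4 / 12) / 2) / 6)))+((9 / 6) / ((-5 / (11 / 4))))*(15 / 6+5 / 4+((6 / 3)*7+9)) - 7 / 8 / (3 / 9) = 90697241 / 1440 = 62984.20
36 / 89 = 0.40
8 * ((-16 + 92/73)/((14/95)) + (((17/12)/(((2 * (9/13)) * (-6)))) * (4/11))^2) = -649179168809/811346382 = -800.13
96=96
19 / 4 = 4.75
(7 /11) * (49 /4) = 343 /44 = 7.80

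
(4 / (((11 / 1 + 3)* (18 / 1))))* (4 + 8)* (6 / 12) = 2 / 21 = 0.10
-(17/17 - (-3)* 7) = -22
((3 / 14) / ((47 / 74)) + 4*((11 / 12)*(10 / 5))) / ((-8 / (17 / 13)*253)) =-128707 / 25969944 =-0.00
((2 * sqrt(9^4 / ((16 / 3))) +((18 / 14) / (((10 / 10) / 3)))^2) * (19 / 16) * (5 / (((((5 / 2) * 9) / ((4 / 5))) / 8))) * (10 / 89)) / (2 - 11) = -76 * sqrt(3) / 89 - 1368 / 4361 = -1.79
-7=-7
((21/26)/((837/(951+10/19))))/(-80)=-0.01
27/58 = 0.47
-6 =-6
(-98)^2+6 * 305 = 11434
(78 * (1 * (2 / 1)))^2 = 24336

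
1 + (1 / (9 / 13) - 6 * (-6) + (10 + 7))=499 / 9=55.44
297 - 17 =280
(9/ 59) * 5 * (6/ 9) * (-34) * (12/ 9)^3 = -21760/ 531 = -40.98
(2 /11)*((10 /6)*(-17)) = -170 /33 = -5.15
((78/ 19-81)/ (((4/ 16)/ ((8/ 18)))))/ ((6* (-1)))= 3896/ 171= 22.78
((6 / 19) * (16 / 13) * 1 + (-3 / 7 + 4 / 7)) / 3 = 919 / 5187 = 0.18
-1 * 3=-3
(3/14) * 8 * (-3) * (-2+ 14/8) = 9/7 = 1.29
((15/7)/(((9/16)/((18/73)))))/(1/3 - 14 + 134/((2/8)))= 1440/800737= 0.00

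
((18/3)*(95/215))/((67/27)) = 3078/2881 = 1.07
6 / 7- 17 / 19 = -5 / 133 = -0.04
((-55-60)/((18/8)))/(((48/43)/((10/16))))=-24725/864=-28.62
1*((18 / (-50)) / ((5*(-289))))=9 / 36125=0.00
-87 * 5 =-435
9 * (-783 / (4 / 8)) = -14094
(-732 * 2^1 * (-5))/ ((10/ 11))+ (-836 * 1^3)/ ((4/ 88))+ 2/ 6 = -31019/ 3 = -10339.67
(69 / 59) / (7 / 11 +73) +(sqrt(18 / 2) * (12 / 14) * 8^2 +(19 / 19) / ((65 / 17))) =238969837 / 1449630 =164.85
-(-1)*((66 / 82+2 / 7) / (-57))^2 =97969 / 267616881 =0.00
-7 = -7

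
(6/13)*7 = 42/13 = 3.23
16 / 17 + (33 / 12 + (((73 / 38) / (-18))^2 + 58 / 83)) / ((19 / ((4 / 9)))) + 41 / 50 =1299668020897 / 705529772100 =1.84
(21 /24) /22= 7 /176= 0.04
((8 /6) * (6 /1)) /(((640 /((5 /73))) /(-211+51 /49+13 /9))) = -91955 /515088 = -0.18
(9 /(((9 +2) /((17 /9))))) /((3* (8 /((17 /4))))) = 289 /1056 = 0.27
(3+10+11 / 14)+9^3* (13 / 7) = 19147 / 14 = 1367.64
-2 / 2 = -1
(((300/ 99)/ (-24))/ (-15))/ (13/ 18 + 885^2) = 5/ 465236079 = 0.00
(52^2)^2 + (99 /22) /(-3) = 14623229 /2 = 7311614.50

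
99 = 99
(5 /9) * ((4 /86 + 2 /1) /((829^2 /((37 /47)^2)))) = 602360 /587510647803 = 0.00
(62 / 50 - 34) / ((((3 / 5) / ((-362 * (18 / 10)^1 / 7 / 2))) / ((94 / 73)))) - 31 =5915339 / 1825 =3241.28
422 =422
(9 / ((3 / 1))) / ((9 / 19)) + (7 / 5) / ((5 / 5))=116 / 15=7.73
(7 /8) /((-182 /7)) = -7 /208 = -0.03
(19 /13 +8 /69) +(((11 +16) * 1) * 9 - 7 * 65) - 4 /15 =-944941 /4485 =-210.69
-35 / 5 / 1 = -7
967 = 967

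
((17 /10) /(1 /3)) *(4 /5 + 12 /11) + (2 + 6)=4852 /275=17.64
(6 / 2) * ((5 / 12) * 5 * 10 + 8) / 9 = 173 / 18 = 9.61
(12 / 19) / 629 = 12 / 11951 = 0.00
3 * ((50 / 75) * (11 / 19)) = 22 / 19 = 1.16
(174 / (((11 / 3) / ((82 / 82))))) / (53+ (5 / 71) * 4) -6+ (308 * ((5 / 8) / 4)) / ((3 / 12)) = 5198591 / 27742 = 187.39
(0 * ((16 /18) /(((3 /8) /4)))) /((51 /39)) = 0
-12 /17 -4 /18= -142 /153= -0.93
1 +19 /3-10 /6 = 17 /3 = 5.67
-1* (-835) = 835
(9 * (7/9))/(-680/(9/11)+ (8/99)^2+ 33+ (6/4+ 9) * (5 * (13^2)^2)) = 137214/29376623459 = 0.00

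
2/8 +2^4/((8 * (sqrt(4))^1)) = 5/4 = 1.25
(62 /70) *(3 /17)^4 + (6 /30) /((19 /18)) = 0.19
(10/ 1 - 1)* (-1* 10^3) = -9000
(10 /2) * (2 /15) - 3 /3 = -1 /3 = -0.33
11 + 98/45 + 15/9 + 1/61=40793/2745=14.86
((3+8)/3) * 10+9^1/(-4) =413/12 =34.42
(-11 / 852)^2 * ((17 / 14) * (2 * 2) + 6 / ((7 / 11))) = 3025 / 1270332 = 0.00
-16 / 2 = -8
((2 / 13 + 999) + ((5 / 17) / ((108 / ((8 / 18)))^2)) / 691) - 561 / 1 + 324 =6872670358589 / 9017431839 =762.15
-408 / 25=-16.32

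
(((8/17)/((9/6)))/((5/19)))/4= 76/255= 0.30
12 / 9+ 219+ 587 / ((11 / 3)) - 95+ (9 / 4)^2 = 153377 / 528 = 290.49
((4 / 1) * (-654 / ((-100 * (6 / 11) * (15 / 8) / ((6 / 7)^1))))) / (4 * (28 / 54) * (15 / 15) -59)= -517968 / 1344875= -0.39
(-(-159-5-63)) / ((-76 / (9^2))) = -18387 / 76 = -241.93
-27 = -27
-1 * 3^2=-9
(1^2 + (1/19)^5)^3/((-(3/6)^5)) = -485796653538592000000/15181127029874798299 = -32.00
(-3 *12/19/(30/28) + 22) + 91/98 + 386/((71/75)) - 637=-19650257/94430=-208.09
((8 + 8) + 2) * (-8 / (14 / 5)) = -360 / 7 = -51.43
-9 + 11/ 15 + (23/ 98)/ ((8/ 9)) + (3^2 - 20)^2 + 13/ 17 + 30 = 28740913/ 199920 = 143.76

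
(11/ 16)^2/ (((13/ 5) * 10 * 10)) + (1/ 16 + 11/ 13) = 60601/ 66560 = 0.91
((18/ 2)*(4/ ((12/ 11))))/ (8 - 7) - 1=32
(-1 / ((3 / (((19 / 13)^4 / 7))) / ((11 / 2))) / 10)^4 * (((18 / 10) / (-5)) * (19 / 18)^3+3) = 25182170799027638060012477723 / 47919002940410852074327776000000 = 0.00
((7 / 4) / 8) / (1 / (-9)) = -63 / 32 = -1.97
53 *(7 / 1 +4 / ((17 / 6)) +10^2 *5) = 458079 / 17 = 26945.82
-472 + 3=-469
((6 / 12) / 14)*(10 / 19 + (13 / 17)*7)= 1899 / 9044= 0.21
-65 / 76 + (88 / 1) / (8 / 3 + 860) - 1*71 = -3528251 / 49172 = -71.75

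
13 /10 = 1.30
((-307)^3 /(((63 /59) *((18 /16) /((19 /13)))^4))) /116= -227814571239400448 /342359193267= -665425.60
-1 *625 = -625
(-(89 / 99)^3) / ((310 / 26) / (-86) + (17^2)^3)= -0.00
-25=-25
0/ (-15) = 0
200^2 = 40000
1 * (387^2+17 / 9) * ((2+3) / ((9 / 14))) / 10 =9435566 / 81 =116488.47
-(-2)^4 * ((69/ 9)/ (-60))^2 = -529/ 2025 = -0.26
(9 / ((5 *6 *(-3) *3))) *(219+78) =-99 / 10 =-9.90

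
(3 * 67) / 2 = 100.50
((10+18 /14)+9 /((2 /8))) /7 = 331 /49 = 6.76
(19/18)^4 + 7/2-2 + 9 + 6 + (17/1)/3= 2457289/104976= 23.41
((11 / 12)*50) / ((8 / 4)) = 275 / 12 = 22.92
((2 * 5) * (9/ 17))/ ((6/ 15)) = 225/ 17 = 13.24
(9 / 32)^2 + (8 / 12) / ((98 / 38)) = 50819 / 150528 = 0.34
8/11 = 0.73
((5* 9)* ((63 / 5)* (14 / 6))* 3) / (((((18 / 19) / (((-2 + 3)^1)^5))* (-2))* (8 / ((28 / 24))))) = -19551 / 64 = -305.48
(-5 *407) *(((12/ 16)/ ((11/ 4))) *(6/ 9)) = -370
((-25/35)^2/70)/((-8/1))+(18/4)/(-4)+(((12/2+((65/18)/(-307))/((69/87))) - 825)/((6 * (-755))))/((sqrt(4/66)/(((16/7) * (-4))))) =-832761176 * sqrt(66)/1007569395 - 6179/5488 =-7.84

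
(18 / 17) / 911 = 18 / 15487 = 0.00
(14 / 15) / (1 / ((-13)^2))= 2366 / 15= 157.73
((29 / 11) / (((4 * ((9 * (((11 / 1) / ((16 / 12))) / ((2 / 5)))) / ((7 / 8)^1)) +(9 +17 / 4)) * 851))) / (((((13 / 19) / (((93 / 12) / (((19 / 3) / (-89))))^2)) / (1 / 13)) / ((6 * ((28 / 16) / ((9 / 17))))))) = 551655122151 / 5802669795208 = 0.10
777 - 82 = 695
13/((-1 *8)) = -13/8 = -1.62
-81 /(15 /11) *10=-594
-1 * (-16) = 16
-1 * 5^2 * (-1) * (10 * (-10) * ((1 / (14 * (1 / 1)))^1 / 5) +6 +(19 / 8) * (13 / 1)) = 886.16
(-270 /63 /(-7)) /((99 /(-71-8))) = -0.49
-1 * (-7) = 7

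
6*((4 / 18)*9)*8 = 96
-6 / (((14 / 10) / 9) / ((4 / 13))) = -1080 / 91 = -11.87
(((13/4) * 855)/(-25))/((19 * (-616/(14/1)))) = 117/880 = 0.13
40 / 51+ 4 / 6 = 74 / 51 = 1.45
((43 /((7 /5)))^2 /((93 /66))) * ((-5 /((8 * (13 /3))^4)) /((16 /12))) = -0.00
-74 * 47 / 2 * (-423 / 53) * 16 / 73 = 11769552 / 3869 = 3042.01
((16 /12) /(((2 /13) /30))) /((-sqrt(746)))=-130 *sqrt(746) /373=-9.52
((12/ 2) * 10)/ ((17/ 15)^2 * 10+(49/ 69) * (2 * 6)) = 31050/ 11057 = 2.81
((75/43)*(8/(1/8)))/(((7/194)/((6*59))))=329644800/301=1095165.45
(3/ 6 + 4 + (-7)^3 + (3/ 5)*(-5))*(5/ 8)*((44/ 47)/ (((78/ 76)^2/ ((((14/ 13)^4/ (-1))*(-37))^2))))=-469834.00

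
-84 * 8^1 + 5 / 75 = -10079 / 15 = -671.93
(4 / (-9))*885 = -1180 / 3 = -393.33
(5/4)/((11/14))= 35/22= 1.59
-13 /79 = -0.16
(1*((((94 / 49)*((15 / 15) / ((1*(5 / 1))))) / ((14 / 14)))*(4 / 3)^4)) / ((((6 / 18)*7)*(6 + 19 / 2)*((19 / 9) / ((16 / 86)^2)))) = 3080192 / 5603218845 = 0.00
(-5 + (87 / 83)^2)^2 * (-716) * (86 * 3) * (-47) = 6271332843417216 / 47458321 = 132144009.97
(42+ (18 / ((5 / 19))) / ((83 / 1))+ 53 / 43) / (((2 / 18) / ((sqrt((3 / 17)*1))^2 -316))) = -37989535311 / 303365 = -125227.15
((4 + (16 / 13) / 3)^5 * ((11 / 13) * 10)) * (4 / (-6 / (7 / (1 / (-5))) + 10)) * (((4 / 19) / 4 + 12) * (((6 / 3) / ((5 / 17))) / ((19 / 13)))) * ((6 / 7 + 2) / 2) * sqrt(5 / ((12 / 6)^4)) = 322321538794956800 * sqrt(5) / 2898813289671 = 248630.32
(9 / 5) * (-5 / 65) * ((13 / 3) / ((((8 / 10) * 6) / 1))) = -1 / 8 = -0.12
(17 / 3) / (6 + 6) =0.47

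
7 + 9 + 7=23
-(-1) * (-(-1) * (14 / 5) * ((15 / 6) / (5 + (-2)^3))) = -7 / 3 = -2.33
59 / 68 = 0.87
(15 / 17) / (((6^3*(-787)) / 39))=-65 / 321096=-0.00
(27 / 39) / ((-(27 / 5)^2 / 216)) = -200 / 39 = -5.13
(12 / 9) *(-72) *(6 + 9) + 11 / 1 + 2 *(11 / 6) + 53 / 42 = -19937 / 14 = -1424.07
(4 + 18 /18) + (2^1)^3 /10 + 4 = 49 /5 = 9.80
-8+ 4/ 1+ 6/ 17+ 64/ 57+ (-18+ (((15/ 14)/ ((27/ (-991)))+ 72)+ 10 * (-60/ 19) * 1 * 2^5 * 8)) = -328516705/ 40698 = -8072.06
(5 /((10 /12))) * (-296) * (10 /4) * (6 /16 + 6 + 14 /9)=-105635 /3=-35211.67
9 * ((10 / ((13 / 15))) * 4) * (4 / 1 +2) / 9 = 3600 / 13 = 276.92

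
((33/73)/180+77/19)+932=77898509/83220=936.06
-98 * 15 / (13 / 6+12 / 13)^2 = -8943480 / 58081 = -153.98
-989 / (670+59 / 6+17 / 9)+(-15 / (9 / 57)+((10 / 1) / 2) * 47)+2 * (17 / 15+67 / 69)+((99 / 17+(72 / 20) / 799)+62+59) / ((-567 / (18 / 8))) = 2887111923847 / 20295375030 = 142.25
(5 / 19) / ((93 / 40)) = 200 / 1767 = 0.11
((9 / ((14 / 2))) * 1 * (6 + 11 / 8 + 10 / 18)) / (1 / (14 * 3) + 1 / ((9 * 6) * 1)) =240.89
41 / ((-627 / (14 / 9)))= -574 / 5643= -0.10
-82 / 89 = -0.92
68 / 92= 17 / 23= 0.74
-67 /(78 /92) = -3082 /39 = -79.03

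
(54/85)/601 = 54/51085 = 0.00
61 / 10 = 6.10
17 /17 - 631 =-630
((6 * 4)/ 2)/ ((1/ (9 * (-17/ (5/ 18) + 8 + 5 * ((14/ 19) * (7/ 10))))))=-519372/ 95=-5467.07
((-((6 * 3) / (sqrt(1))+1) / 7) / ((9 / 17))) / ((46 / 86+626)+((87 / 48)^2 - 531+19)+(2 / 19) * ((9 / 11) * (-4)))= -743117056 / 17027179533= -0.04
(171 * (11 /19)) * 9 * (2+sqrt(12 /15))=2578.93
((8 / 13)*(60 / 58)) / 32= 15 / 754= 0.02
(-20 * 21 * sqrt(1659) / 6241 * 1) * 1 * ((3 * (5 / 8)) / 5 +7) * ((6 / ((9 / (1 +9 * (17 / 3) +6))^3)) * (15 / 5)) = -402906280 * sqrt(1659) / 168507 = -97388.86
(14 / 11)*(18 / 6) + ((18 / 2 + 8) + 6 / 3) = 251 / 11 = 22.82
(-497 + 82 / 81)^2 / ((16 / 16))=1614030625 / 6561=246003.75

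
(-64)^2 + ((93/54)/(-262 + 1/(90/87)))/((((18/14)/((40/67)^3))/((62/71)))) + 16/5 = 92540694894814096/22575311383005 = 4099.20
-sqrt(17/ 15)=-sqrt(255)/ 15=-1.06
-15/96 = -5/32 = -0.16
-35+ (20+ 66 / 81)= -383 / 27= -14.19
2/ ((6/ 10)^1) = 10/ 3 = 3.33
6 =6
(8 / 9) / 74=4 / 333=0.01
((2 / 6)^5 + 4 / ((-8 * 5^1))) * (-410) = 9553 / 243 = 39.31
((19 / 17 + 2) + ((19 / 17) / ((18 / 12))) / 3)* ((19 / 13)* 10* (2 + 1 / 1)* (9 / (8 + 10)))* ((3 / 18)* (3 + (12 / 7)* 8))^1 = 48925 / 238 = 205.57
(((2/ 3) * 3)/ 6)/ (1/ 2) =2/ 3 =0.67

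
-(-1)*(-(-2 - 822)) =824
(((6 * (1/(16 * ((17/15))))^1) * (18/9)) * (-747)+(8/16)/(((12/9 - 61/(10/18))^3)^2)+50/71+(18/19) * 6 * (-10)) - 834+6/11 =-25903186729878210167890420939/18717113122943876867240828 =-1383.93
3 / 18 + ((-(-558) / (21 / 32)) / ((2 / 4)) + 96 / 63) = 71495 / 42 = 1702.26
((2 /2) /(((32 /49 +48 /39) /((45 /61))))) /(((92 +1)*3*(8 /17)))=10829 /3630720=0.00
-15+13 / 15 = -212 / 15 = -14.13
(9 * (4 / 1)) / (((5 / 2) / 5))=72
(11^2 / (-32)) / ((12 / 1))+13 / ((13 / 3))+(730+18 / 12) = 281927 / 384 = 734.18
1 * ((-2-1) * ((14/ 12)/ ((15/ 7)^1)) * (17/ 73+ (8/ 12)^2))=-4361/ 3942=-1.11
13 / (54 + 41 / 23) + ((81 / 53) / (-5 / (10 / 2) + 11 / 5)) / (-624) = 0.23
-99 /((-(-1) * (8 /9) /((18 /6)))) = -2673 /8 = -334.12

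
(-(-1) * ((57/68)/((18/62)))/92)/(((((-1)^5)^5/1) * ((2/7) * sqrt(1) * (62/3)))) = -133/25024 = -0.01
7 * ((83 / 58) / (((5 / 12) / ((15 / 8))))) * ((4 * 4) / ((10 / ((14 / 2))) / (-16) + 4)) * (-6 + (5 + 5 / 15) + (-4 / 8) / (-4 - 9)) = -115.86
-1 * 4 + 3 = -1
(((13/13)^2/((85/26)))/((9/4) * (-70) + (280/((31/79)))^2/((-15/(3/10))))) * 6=-0.00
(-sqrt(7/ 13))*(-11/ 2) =11*sqrt(91)/ 26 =4.04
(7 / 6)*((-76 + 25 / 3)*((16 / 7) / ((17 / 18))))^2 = 31288.69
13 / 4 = 3.25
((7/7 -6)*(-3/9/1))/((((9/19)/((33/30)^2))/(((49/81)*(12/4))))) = 112651/14580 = 7.73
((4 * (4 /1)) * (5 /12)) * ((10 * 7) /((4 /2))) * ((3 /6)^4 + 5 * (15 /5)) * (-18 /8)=-126525 /16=-7907.81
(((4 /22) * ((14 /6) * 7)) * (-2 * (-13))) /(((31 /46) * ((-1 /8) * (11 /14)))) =-13127296 /11253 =-1166.56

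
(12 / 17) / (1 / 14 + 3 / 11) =1848 / 901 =2.05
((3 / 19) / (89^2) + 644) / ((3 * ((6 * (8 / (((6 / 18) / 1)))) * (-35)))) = -96921359 / 2275544880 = -0.04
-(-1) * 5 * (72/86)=180/43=4.19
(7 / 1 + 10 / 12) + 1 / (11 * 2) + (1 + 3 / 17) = 5080 / 561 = 9.06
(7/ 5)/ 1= 7/ 5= 1.40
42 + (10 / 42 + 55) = 97.24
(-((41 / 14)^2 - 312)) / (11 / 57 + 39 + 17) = 3389847 / 627788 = 5.40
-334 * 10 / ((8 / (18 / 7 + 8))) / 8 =-30895 / 56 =-551.70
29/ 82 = 0.35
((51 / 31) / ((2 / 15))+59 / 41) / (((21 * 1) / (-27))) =-315207 / 17794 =-17.71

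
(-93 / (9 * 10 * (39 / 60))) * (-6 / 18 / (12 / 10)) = 0.44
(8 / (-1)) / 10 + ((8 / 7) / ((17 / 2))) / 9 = -4204 / 5355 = -0.79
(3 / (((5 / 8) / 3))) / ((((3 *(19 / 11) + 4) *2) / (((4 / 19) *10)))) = 3168 / 1919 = 1.65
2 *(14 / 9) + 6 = 82 / 9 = 9.11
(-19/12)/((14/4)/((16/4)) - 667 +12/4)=38/15915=0.00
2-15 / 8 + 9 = 73 / 8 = 9.12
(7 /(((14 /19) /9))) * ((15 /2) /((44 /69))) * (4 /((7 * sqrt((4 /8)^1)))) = 176985 * sqrt(2) /308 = 812.64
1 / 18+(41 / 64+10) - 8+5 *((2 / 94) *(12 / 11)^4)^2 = 2.70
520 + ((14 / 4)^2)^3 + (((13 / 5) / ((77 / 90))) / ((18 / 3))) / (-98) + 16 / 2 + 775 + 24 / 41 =31105379573 / 9900352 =3141.85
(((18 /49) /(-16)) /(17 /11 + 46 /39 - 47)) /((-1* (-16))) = 3861 /119130368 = 0.00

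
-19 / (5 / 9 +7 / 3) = -171 / 26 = -6.58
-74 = -74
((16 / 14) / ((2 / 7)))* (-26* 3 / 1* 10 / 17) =-3120 / 17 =-183.53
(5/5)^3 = 1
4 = 4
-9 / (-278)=9 / 278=0.03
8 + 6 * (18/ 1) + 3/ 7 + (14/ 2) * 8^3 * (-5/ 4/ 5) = -5457/ 7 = -779.57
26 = 26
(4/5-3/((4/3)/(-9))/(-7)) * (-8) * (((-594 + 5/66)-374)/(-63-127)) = 85.29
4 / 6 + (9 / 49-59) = -8548 / 147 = -58.15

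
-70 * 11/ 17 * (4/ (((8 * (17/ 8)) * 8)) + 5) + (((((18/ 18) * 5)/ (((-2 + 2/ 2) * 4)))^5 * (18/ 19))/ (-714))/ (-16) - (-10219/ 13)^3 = 672038906971576348357/ 1383564722176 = 485730010.46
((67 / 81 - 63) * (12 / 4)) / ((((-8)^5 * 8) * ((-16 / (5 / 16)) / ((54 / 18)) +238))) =6295 / 1954676736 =0.00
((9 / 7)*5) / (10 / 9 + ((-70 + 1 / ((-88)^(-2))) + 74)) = 405 / 488194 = 0.00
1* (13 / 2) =13 / 2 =6.50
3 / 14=0.21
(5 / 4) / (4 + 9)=5 / 52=0.10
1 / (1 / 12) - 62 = -50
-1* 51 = -51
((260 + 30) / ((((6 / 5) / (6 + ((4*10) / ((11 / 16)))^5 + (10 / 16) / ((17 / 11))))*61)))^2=12454063295853784163368540150584005625 / 1785107350768177216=6976646693261603079.23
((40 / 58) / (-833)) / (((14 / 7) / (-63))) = 90 / 3451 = 0.03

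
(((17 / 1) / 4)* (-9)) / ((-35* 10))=0.11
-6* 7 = -42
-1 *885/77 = -885/77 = -11.49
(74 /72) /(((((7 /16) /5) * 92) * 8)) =185 /11592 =0.02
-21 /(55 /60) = -252 /11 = -22.91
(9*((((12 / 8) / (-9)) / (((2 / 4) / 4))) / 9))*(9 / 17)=-12 / 17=-0.71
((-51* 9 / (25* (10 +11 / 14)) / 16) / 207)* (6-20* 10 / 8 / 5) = -0.00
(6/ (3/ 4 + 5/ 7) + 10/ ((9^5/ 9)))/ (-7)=-1102658/ 1883007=-0.59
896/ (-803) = -896/ 803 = -1.12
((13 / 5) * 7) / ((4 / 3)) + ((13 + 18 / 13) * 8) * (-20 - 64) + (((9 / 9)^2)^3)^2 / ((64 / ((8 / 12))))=-60233479 / 6240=-9652.80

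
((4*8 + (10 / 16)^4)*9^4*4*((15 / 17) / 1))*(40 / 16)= 64804801275 / 34816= 1861351.14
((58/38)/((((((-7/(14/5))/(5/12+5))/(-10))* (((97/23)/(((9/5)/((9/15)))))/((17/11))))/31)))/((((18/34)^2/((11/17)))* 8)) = 388417445/1194264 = 325.24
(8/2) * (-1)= -4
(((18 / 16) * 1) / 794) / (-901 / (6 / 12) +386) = -0.00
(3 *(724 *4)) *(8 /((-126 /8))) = -92672 /21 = -4412.95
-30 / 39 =-10 / 13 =-0.77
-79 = -79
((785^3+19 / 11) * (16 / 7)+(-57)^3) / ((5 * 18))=85123386443 / 6930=12283316.95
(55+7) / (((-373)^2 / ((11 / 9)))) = 682 / 1252161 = 0.00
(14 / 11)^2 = 196 / 121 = 1.62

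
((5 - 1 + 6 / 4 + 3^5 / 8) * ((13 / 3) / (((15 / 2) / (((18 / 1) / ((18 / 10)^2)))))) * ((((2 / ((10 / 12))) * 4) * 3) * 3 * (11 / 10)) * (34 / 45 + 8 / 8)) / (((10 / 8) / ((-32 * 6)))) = -3320052736 / 1125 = -2951157.99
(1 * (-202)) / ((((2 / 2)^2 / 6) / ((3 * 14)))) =-50904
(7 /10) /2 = 7 /20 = 0.35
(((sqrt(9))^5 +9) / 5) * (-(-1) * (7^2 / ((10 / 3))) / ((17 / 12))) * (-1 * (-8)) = 1778112 / 425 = 4183.79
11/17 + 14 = 249/17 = 14.65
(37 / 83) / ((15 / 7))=259 / 1245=0.21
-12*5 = -60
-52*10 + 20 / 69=-519.71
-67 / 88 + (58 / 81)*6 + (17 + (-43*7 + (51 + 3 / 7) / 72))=-4652815 / 16632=-279.75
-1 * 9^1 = -9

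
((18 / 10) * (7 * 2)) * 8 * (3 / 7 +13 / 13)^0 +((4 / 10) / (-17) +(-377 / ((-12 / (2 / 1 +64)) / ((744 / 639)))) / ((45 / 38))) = 365037166 / 162945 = 2240.25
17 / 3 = 5.67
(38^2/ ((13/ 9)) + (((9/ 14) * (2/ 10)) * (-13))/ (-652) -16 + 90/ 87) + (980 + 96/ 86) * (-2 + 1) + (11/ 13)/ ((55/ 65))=3413075927/ 739870040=4.61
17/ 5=3.40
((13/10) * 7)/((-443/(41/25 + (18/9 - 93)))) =101647/55375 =1.84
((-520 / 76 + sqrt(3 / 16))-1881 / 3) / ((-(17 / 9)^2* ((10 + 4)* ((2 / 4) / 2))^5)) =31215456 / 92287237-648* sqrt(3) / 4857223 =0.34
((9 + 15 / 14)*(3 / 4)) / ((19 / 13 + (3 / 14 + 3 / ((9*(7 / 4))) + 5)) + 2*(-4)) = -16497 / 2476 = -6.66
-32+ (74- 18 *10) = -138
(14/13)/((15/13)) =0.93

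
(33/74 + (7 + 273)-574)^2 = 471888729/5476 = 86173.98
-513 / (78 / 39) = -513 / 2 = -256.50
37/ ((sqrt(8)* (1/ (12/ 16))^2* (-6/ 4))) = -111* sqrt(2)/ 32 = -4.91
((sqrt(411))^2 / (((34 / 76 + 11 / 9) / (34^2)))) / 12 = 13540806 / 571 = 23714.20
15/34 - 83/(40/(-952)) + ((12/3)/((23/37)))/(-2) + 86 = 8049219/3910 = 2058.62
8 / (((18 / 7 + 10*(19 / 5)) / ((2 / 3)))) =28 / 213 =0.13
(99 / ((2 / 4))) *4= 792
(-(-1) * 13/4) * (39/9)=169/12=14.08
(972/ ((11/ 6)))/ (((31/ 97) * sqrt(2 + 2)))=282852/ 341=829.48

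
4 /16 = 1 /4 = 0.25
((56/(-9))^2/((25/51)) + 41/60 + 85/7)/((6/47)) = 719.15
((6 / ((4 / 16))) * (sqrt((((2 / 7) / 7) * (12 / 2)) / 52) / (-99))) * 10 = -80 * sqrt(39) / 3003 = -0.17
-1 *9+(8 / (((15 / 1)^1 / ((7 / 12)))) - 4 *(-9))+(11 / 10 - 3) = 2287 / 90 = 25.41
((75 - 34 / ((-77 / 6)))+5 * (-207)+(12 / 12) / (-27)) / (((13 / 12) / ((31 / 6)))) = -123405358 / 27027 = -4566.00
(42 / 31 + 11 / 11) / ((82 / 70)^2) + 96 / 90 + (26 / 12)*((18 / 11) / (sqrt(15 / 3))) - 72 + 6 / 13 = -698671487 / 10161645 + 39*sqrt(5) / 55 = -67.17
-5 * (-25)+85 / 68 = 505 / 4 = 126.25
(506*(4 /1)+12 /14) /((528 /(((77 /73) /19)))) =373 /1752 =0.21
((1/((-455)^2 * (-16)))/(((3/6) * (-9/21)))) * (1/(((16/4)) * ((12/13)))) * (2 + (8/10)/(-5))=23/32760000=0.00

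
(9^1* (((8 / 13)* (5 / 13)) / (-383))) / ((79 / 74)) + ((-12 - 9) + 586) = 2889063005 / 5113433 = 564.99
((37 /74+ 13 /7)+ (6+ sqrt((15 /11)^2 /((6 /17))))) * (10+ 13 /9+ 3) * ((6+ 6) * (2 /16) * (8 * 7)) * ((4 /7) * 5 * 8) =295428.91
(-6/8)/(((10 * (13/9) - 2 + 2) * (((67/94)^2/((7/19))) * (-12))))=139167/44351320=0.00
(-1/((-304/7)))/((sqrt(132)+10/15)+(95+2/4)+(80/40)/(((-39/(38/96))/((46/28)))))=656548893/2701896445121-150250464 *sqrt(33)/29720860896331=0.00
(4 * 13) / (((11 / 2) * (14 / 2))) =104 / 77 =1.35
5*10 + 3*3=59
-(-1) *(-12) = -12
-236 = -236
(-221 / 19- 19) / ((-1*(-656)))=-291 / 6232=-0.05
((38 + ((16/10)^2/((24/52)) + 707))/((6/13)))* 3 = 731783/150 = 4878.55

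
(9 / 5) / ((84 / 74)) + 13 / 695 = 15611 / 9730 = 1.60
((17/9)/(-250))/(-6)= 17/13500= 0.00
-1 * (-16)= 16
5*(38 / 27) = 7.04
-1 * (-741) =741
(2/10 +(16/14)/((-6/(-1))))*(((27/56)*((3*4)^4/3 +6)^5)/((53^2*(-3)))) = -243622790199130959108/688205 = -353997413850714.48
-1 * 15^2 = -225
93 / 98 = 0.95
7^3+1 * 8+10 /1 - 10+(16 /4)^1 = 355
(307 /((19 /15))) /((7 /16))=73680 /133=553.98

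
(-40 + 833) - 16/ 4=789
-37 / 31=-1.19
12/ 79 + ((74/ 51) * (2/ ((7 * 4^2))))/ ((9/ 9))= 20059/ 112812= 0.18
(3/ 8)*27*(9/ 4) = 729/ 32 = 22.78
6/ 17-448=-7610/ 17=-447.65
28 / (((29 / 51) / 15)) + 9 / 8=171621 / 232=739.75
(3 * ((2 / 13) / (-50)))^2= 9 / 105625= 0.00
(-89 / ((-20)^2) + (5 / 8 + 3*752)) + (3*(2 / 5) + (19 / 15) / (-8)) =2708933 / 1200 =2257.44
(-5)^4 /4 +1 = 629 /4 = 157.25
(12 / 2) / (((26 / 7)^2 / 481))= 5439 / 26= 209.19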